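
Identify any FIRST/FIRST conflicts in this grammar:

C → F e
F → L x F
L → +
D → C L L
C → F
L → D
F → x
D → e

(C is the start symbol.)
A FIRST/FIRST conflict occurs when two productions N → α and N → β for the same non-terminal have FIRST(α) ∩ FIRST(β) ≠ ∅ (with ε ∈ FIRST of a nullable right-hand side, so two nullable alternatives also conflict).

FIRST sets of the non-terminals at (or reachable through a nullable prefix from) the front of some alternative:
  FIRST(F) = { '+', 'e', 'x' }
  FIRST(L) = { '+', 'e', 'x' }
  FIRST(D) = { '+', 'e', 'x' }
  FIRST(C) = { '+', 'e', 'x' }

Productions for C:
  C → F e: FIRST = { '+', 'e', 'x' }
  C → F: FIRST = { '+', 'e', 'x' }
Productions for F:
  F → L x F: FIRST = { '+', 'e', 'x' }
  F → x: FIRST = { 'x' }
Productions for L:
  L → +: FIRST = { '+' }
  L → D: FIRST = { '+', 'e', 'x' }
Productions for D:
  D → C L L: FIRST = { '+', 'e', 'x' }
  D → e: FIRST = { 'e' }

Conflict for C: C → F e and C → F
  Overlap: { '+', 'e', 'x' }
Conflict for F: F → L x F and F → x
  Overlap: { 'x' }
Conflict for L: L → + and L → D
  Overlap: { '+' }
Conflict for D: D → C L L and D → e
  Overlap: { 'e' }

Answer: Yes. C → F e / C → F on { '+', 'e', 'x' }; F → L x F / F → x on { 'x' }; L → '+' / L → D on { '+' }; D → C L L / D → e on { 'e' }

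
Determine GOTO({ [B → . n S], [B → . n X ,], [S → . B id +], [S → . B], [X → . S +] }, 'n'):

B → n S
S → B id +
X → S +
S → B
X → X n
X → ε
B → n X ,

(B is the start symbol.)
{ [B → . n S], [B → . n X ,], [B → n . S], [B → n . X ,], [S → . B id +], [S → . B], [X → . S +], [X → . X n], [X → .] }

GOTO(I, 'n') = CLOSURE({ [A → αX.β] : [A → α.Xβ] ∈ I, X = 'n' })

Items with dot before 'n', with the dot advanced:
  [B → . n S] → [B → n . S]
  [B → . n X ,] → [B → n . X ,]
Closure of the advanced items:
  [B → n . S] has the dot before S: add [S → . B id +], [S → . B]
  [B → n . X ,] has the dot before X: add [X → . S +], [X → . X n], [X → .]
  [S → . B id +] has the dot before B: add [B → . n S], [B → . n X ,]

GOTO = { [B → . n S], [B → . n X ,], [B → n . S], [B → n . X ,], [S → . B id +], [S → . B], [X → . S +], [X → . X n], [X → .] }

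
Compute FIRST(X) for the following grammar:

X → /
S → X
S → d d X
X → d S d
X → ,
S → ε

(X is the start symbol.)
To compute FIRST(X), examine every production with X on the left-hand side, reading each right-hand side left to right until a non-nullable symbol is reached.

From X → /:
  - '/' is a terminal: add '/' and stop
From X → d S d:
  - d is a terminal: add 'd' and stop
From X → ,:
  - ',' is a terminal: add ',' and stop

Collecting: FIRST(X) = { ',', '/', 'd' }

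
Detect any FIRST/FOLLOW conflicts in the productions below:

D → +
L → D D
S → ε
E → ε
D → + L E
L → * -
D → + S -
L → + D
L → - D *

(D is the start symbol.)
A FIRST/FOLLOW conflict occurs when a non-terminal N has a nullable alternative N → β (β ⇒* ε) and another alternative N → α with FIRST(α) ∩ FOLLOW(N) ≠ ∅: on such a lookahead the parser cannot decide between expanding α and letting N vanish via β.

Nullable non-terminals: E, S.
E has a nullable alternative but only one production, so nothing to check.
S has a nullable alternative but only one production, so nothing to check.

D, L have no nullable alternative, so no FIRST/FOLLOW check is needed there.

No FIRST/FOLLOW conflicts found.

Answer: No FIRST/FOLLOW conflicts.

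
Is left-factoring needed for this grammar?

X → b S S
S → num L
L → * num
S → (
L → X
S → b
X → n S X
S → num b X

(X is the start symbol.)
Yes, S has productions with common prefix 'num'

Left-factoring is needed when two productions for the same non-terminal
share a common prefix on the right-hand side.

Productions for X:
  X → b S S
  X → n S X
Productions for S:
  S → num L
  S → (
  S → b
  S → num b X
Productions for L:
  L → * num
  L → X

Found common prefix 'num' in productions for S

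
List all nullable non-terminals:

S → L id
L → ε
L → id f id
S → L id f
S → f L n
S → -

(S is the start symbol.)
{ 'L' }

ε-productions: L → ε
So L is immediately nullable.
No further non-terminal can be added: every production for the remaining non-terminals contains a terminal or a non-nullable non-terminal.
Nullable = { 'L' }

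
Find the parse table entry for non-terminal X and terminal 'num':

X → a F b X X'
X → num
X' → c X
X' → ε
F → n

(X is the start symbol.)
X → num

To find M[X, 'num'], we find productions for X where 'num' is in the predict set (PREDICT(N → α) = (FIRST(α) \ {ε}) ∪ (FOLLOW(N) if α ⇒* ε)).

X → a F b X X': PREDICT = { 'a' }
X → num: PREDICT = { 'num' }
  'num' is in predict set, so this production goes in M[X, 'num']

M[X, 'num'] = X → num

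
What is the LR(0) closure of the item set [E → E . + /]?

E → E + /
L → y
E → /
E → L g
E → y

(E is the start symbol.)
{ [E → E . + /] }

Start with: [E → E . + /]
The dot precedes the terminal '+', so nothing is added.

CLOSURE = { [E → E . + /] }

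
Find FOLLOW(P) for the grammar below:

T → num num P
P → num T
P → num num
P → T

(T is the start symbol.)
{ $ }

To compute FOLLOW(P), find every occurrence of P on a right-hand side N → α P β: add FIRST(β) \ {ε}, and if β is empty or nullable also add FOLLOW(N). Iterate to a fixed point.

In T → num num P: P is at the end, add FOLLOW(T)

The FOLLOW sets referred to above (computed the same way, to a fixed point):
  FOLLOW(T) = { $ }

Taking the union: FOLLOW(P) = { $ }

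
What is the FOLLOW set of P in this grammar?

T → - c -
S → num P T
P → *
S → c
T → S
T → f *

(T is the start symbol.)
{ '-', 'c', 'f', 'num' }

In S → num P T: P is followed by T, add FIRST(T) \ {ε} = { '-', 'c', 'f', 'num' }

Taking the union: FOLLOW(P) = { '-', 'c', 'f', 'num' }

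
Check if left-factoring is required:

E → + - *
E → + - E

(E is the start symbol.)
Left-factoring is needed when two productions for the same non-terminal
share a common prefix on the right-hand side.

Productions for E:
  E → + - *
  E → + - E

Found common prefix '+ -' in productions for E

Answer: Yes, E has productions with common prefix '+ -'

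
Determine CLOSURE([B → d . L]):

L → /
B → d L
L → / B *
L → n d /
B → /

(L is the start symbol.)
To compute CLOSURE, for each item [A → α.Bβ] where B is a non-terminal, add [B → .γ] for all productions B → γ; repeat for the newly added items until nothing changes.

Start with: [B → d . L]
  [B → d . L] has the dot before L: add [L → . /], [L → . / B *], [L → . n d /]
No further items can be added.

CLOSURE = { [B → d . L], [L → . / B *], [L → . /], [L → . n d /] }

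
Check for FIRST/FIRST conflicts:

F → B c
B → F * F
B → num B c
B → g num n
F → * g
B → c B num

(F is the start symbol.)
Yes. F → B c / F → '*' g on { '*' }; B → F '*' F / B → num B c on { 'num' }; B → F '*' F / B → g num n on { 'g' }; B → F '*' F / B → c B num on { 'c' }

A FIRST/FIRST conflict occurs when two productions N → α and N → β for the same non-terminal have FIRST(α) ∩ FIRST(β) ≠ ∅ (with ε ∈ FIRST of a nullable right-hand side, so two nullable alternatives also conflict).

FIRST sets of the non-terminals at (or reachable through a nullable prefix from) the front of some alternative:
  FIRST(B) = { '*', 'c', 'g', 'num' }
  FIRST(F) = { '*', 'c', 'g', 'num' }

Productions for F:
  F → B c: FIRST = { '*', 'c', 'g', 'num' }
  F → * g: FIRST = { '*' }
Productions for B:
  B → F * F: FIRST = { '*', 'c', 'g', 'num' }
  B → num B c: FIRST = { 'num' }
  B → g num n: FIRST = { 'g' }
  B → c B num: FIRST = { 'c' }

Conflict for F: F → B c and F → * g
  Overlap: { '*' }
Conflict for B: B → F * F and B → num B c
  Overlap: { 'num' }
Conflict for B: B → F * F and B → g num n
  Overlap: { 'g' }
Conflict for B: B → F * F and B → c B num
  Overlap: { 'c' }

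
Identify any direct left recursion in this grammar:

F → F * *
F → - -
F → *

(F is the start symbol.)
Direct left recursion occurs when N → N α for some non-terminal N (the right-hand side begins with the left-hand side itself).

F → F * *: LEFT RECURSIVE (starts with F)
F → - -: starts with '-'
F → *: starts with '*'

The grammar has direct left recursion on: F.

Answer: Yes, F is left-recursive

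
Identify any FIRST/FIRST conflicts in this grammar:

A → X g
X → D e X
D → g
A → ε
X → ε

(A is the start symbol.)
FIRST sets of the non-terminals at (or reachable through a nullable prefix from) the front of some alternative:
  FIRST(X) = { 'g', ε }
  FIRST(D) = { 'g' }

Productions for A:
  A → X g: FIRST = { 'g' }
  A → ε: FIRST = { ε }
Productions for X:
  X → D e X: FIRST = { 'g' }
  X → ε: FIRST = { ε }
D has only one production, so no FIRST/FIRST conflict is possible there.

All alternatives of each non-terminal have pairwise disjoint FIRST sets.

Answer: No FIRST/FIRST conflicts.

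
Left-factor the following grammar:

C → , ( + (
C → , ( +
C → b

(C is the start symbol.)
C → , ( + C'
C' → (
C' → ε
C → b

Left-factoring transforms A → αβ₁ | αβ₂ into A → αA' and A' → β₁ | β₂
(α is the longest common prefix among the alternatives). Repeat until
no nonterminal has two alternatives with a common prefix.

Round 1: C has alternatives sharing prefix ', ( +'. Introduce C': C → , ( + C'
  Add: C' → (
  Add: C' → ε

No remaining common prefixes — done.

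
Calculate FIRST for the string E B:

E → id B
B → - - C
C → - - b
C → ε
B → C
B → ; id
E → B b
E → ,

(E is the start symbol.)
FIRST sets of the non-terminals involved (from the grammar, by fixed-point iteration):
  FIRST(E) = { ',', '-', ';', 'b', 'id' }

To compute FIRST(E B), process the symbols left to right:
Symbol E is a non-terminal. Add FIRST(E) \ {ε} = { ',', '-', ';', 'b', 'id' }
E is not nullable (ε ∉ FIRST(E)), so stop here.
FIRST(E B) = { ',', '-', ';', 'b', 'id' }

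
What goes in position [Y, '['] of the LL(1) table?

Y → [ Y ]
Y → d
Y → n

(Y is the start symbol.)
To find M[Y, '['], we find productions for Y where '[' is in the predict set (PREDICT(N → α) = (FIRST(α) \ {ε}) ∪ (FOLLOW(N) if α ⇒* ε)).

Y → [ Y ]: PREDICT = { '[' }
  '[' is in predict set, so this production goes in M[Y, '[']
Y → d: PREDICT = { 'd' }
Y → n: PREDICT = { 'n' }

M[Y, '['] = Y → [ Y ]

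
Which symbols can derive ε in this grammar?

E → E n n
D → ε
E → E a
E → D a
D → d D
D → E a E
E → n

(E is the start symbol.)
A non-terminal is nullable if it can derive ε (the empty string): either it has an ε-production, or it has a production whose right-hand side consists entirely of nullable non-terminals.

ε-productions: D → ε
So D is immediately nullable.
No further non-terminal can be added: every production for the remaining non-terminals contains a terminal or a non-nullable non-terminal.
Nullable = { 'D' }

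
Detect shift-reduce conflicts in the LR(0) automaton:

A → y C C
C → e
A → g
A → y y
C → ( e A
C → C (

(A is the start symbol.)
A shift-reduce conflict occurs when an LR(0) state has both:
  - a complete (reduce) item [A → α .] (dot at the end), and
  - a shift item [B → β . c γ] (dot before a terminal).

Augment with A' → A and build the canonical LR(0) collection (I0 = CLOSURE({[A' → . A]}), then GOTO on every symbol after a dot until no new states appear). It has 13 states:
  I0: { [A → . g], [A → . y C C], [A → . y y], [A' → . A] }  — shift
  I1: { [A' → A .] }  — accept
  I2: { [A → g .] }  — reduce
  I3: { [A → y . C C], [A → y . y], [C → . ( e A], [C → . C (], [C → . e] }  — shift
  I4: { [C → ( . e A] }  — shift
  I5: { [A → y C . C], [C → . ( e A], [C → . C (], [C → . e], [C → C . (] }  — shift
  I6: { [C → e .] }  — reduce
  I7: { [A → y y .] }  — reduce
  I8: { [C → ( . e A], [C → C ( .] }  — shift, reduce
  I9: { [A → y C C .], [C → C . (] }  — shift, reduce
  I10: { [C → C ( .] }  — reduce
  I11: { [A → . g], [A → . y C C], [A → . y y], [C → ( e . A] }  — shift
  I12: { [C → ( e A .] }  — reduce

I8 contains reduce item [C → C ( .] and shift item [C → ( . e A] — shift-reduce conflict.
I9 contains reduce item [A → y C C .] and shift item [C → C . (] — shift-reduce conflict.

Answer: Yes — I8: [C → C ( .] vs [C → ( . e A]; I9: [A → y C C .] vs [C → C . (]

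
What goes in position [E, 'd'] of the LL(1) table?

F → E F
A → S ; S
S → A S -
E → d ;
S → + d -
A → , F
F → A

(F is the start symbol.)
E → d ;

To find M[E, 'd'], we find productions for E where 'd' is in the predict set (PREDICT(N → α) = (FIRST(α) \ {ε}) ∪ (FOLLOW(N) if α ⇒* ε)).

E → d ;: PREDICT = { 'd' }
  'd' is in predict set, so this production goes in M[E, 'd']

M[E, 'd'] = E → d ;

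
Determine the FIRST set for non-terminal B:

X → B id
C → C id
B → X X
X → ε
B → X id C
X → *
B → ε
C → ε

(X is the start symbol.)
{ '*', 'id', ε }

To compute FIRST(B), examine every production with B on the left-hand side, reading each right-hand side left to right until a non-nullable symbol is reached.

FIRST sets of the other non-terminals involved (by the same procedure, iterated to a fixed point):
  FIRST(X) = { '*', 'id', ε }

From B → X X:
  - X is a non-terminal: add FIRST(X) \ {ε} = { '*', 'id' }
    X is nullable, so continue to the next symbol
  - X is a non-terminal: add FIRST(X) \ {ε} = { '*', 'id' }
    X is nullable and nothing follows, so the whole right-hand side can vanish: ε ∈ FIRST(B)
From B → X id C:
  - X is a non-terminal: add FIRST(X) \ {ε} = { '*', 'id' }
    X is nullable, so continue to the next symbol
  - id is a terminal: add 'id' and stop
From B → ε:
  - ε-production, so ε ∈ FIRST(B)

Collecting: FIRST(B) = { '*', 'id', ε }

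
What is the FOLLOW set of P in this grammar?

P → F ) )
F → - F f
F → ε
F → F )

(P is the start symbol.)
To compute FOLLOW(P), find every occurrence of P on a right-hand side N → α P β: add FIRST(β) \ {ε}, and if β is empty or nullable also add FOLLOW(N). Iterate to a fixed point.

P is the start symbol, so $ ∈ FOLLOW(P).
P does not occur on any right-hand side.

Taking the union: FOLLOW(P) = { $ }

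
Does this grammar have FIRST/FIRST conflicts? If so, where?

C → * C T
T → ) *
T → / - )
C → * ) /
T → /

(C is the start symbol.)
A FIRST/FIRST conflict occurs when two productions N → α and N → β for the same non-terminal have FIRST(α) ∩ FIRST(β) ≠ ∅ (with ε ∈ FIRST of a nullable right-hand side, so two nullable alternatives also conflict).

Productions for C:
  C → * C T: FIRST = { '*' }
  C → * ) /: FIRST = { '*' }
Productions for T:
  T → ) *: FIRST = { ')' }
  T → / - ): FIRST = { '/' }
  T → /: FIRST = { '/' }

Conflict for C: C → * C T and C → * ) /
  Overlap: { '*' }
Conflict for T: T → / - ) and T → /
  Overlap: { '/' }

Answer: Yes. C → '*' C T / C → '*' ')' '/' on { '*' }; T → '/' '-' ')' / T → '/' on { '/' }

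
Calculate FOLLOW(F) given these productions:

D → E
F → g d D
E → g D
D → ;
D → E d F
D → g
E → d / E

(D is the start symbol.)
In D → E d F: F is at the end, add FOLLOW(D)

The FOLLOW sets referred to above (computed the same way, to a fixed point):
  FOLLOW(D) = { $, 'd' }

Taking the union: FOLLOW(F) = { $, 'd' }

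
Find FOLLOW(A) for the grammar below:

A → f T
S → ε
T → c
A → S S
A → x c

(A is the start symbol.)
A is the start symbol, so $ ∈ FOLLOW(A).
A does not occur on any right-hand side.

Taking the union: FOLLOW(A) = { $ }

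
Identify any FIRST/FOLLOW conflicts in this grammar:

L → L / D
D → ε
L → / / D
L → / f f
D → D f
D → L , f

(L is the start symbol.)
Yes. D → D f with FOLLOW(D) on { '/', 'f' }; D → L ',' f with FOLLOW(D) on { '/' }

A FIRST/FOLLOW conflict occurs when a non-terminal N has a nullable alternative N → β (β ⇒* ε) and another alternative N → α with FIRST(α) ∩ FOLLOW(N) ≠ ∅: on such a lookahead the parser cannot decide between expanding α and letting N vanish via β.

Nullable non-terminals: D.
FIRST sets used below: FIRST(D) = { '/', 'f', ε }, FIRST(L) = { '/' }

D: nullable alternative(s) D → ε; FOLLOW(D) = { $, ',', '/', 'f' }
  D → ε: FIRST \ {ε} = { } — this is the only nullable alternative, skip
  D → D f: FIRST \ {ε} = { '/', 'f' } — overlaps FOLLOW(D) on { '/', 'f' }: CONFLICT
  D → L , f: FIRST \ {ε} = { '/' } — overlaps FOLLOW(D) on { '/' }: CONFLICT

L has no nullable alternative, so no FIRST/FOLLOW check is needed there.

So the grammar has 2 FIRST/FOLLOW conflicts (marked CONFLICT above).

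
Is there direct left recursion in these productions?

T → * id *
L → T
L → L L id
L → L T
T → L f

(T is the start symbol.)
Direct left recursion occurs when N → N α for some non-terminal N (the right-hand side begins with the left-hand side itself).

T → * id *: starts with '*'
L → T: starts with T
L → L L id: LEFT RECURSIVE (starts with L)
L → L T: LEFT RECURSIVE (starts with L)
T → L f: starts with L

The grammar has direct left recursion on: L.

Answer: Yes, L is left-recursive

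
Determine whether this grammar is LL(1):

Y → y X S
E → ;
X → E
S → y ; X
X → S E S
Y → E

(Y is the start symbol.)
Relevant sets:
  FIRST(E) = { ';' }
  FIRST(S) = { 'y' }

For Y:
  PREDICT(Y → y X S) = { 'y' }
  PREDICT(Y → E) = { ';' }
For X:
  PREDICT(X → E) = { ';' }
  PREDICT(X → S E S) = { 'y' }
E, S have a single production, so nothing to check there.

All predict sets are disjoint. The grammar IS LL(1).

Answer: Yes, the grammar is LL(1).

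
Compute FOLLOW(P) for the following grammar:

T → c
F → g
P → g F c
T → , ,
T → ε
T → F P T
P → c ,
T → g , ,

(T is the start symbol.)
{ $, ',', 'c', 'g' }

In T → F P T: P is followed by T, add FIRST(T) \ {ε} = { ',', 'c', 'g' }
  T is nullable, so also add FOLLOW(T)

The FOLLOW sets referred to above (computed the same way, to a fixed point):
  FOLLOW(T) = { $ }

Taking the union: FOLLOW(P) = { $, ',', 'c', 'g' }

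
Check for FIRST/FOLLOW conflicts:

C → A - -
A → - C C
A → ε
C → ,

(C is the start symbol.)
Yes. A → '-' C C with FOLLOW(A) on { '-' }

A FIRST/FOLLOW conflict occurs when a non-terminal N has a nullable alternative N → β (β ⇒* ε) and another alternative N → α with FIRST(α) ∩ FOLLOW(N) ≠ ∅: on such a lookahead the parser cannot decide between expanding α and letting N vanish via β.

Nullable non-terminals: A.

A: nullable alternative(s) A → ε; FOLLOW(A) = { '-' }
  A → - C C: FIRST \ {ε} = { '-' } — overlaps FOLLOW(A) on { '-' }: CONFLICT
  A → ε: FIRST \ {ε} = { } — this is the only nullable alternative, skip

C has no nullable alternative, so no FIRST/FOLLOW check is needed there.

So the grammar has 1 FIRST/FOLLOW conflict (marked CONFLICT above).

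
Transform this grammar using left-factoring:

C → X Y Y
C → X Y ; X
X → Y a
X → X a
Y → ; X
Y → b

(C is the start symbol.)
Left-factoring transforms A → αβ₁ | αβ₂ into A → αA' and A' → β₁ | β₂
(α is the longest common prefix among the alternatives). Repeat until
no nonterminal has two alternatives with a common prefix.

Round 1: C has alternatives sharing prefix 'X Y'. Introduce C': C → X Y C'
  Add: C' → Y
  Add: C' → ; X

No remaining common prefixes — done.

Resulting grammar:
C → X Y C'
C' → Y
C' → ; X
X → Y a
X → X a
Y → ; X
Y → b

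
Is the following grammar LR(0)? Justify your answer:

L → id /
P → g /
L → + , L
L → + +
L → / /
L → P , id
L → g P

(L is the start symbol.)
Yes, the grammar is LR(0)

A grammar is LR(0) if no state in the canonical LR(0) collection has:
  - both a shift item (dot before a terminal) and a complete item (shift-reduce conflict), or
  - two or more complete items (reduce-reduce conflict; the accept item [L' → L .] counts as a complete item here).

Augment with L' → L and build the canonical LR(0) collection (I0 = CLOSURE({[L' → . L]}), then GOTO on every symbol after a dot until no new states appear). It has 17 states:
  I0: { [L → . + +], [L → . + , L], [L → . / /], [L → . P , id], [L → . g P], [L → . id /], [L' → . L], [P → . g /] }  — shift
  I1: { [L → + . +], [L → + . , L] }  — shift
  I2: { [L → / . /] }  — shift
  I3: { [L' → L .] }  — accept
  I4: { [L → P . , id] }  — shift
  I5: { [L → g . P], [P → . g /], [P → g . /] }  — shift
  I6: { [L → id . /] }  — shift
  I7: { [L → id / .] }  — reduce
  I8: { [P → g / .] }  — reduce
  I9: { [L → g P .] }  — reduce
  I10: { [P → g . /] }  — shift
  I11: { [L → P , . id] }  — shift
  I12: { [L → P , id .] }  — reduce
  I13: { [L → / / .] }  — reduce
  I14: { [L → + + .] }  — reduce
  I15: { [L → + , . L], [L → . + +], [L → . + , L], [L → . / /], [L → . P , id], [L → . g P], [L → . id /], [P → . g /] }  — shift
  I16: { [L → + , L .] }  — reduce

Every state is either a pure shift/goto state or contains exactly one complete item and nothing to shift — no conflicts. The grammar is LR(0).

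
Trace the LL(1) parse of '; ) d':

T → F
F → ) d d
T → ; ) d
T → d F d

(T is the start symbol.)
LL(1) parsing maintains a stack (initially the start symbol over $) and the input. At each step: if the stack top is a terminal, match it against the current input token; if it is a non-terminal N, replace it with the RHS of M[N, lookahead] (the unique production whose predict set contains the lookahead).

Stack is shown with the top on the left.

Stack    Input    Action
------------------------
T $      ; ) d $  output T → ; ) d
; ) d $  ; ) d $  match ';'
) d $    ) d $    match ')'
d $      d $      match 'd'
$        $        accept

The string is accepted.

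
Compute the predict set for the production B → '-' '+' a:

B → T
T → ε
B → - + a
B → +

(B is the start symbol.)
PREDICT(B → '-' '+' a) = (FIRST(RHS) \ {ε}) ∪ (FOLLOW(B) if ε ∈ FIRST(RHS), i.e. RHS ⇒* ε)
FIRST('-' '+' a) = { '-' }
ε ∉ FIRST('-' '+' a), so FOLLOW(B) is not added.
PREDICT(B → '-' '+' a) = { '-' }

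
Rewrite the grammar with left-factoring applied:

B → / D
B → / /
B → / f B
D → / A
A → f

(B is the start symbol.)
B → / B'
B' → D
B' → /
B' → f B
D → / A
A → f

Left-factoring transforms A → αβ₁ | αβ₂ into A → αA' and A' → β₁ | β₂
(α is the longest common prefix among the alternatives). Repeat until
no nonterminal has two alternatives with a common prefix.

Round 1: B has alternatives sharing prefix '/'. Introduce B': B → / B'
  Add: B' → D
  Add: B' → /
  Add: B' → f B

No remaining common prefixes — done.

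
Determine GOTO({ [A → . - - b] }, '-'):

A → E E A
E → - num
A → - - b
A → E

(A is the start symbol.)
{ [A → - . - b] }

GOTO(I, '-') = CLOSURE({ [A → αX.β] : [A → α.Xβ] ∈ I, X = '-' })

Items with dot before '-', with the dot advanced:
  [A → . - - b] → [A → - . - b]
Closure adds nothing (no advanced item has the dot before a non-terminal).

GOTO = { [A → - . - b] }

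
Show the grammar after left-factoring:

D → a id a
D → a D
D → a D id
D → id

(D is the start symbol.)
D → a D'
D' → id a
D' → D D''
D'' → ε
D'' → id
D → id

Left-factoring transforms A → αβ₁ | αβ₂ into A → αA' and A' → β₁ | β₂
(α is the longest common prefix among the alternatives). Repeat until
no nonterminal has two alternatives with a common prefix.

Round 1: D has alternatives sharing prefix 'a'. Introduce D': D → a D'
  Add: D' → id a
  Add: D' → D
  Add: D' → D id

Round 2: D' has alternatives sharing prefix 'D'. Introduce D'': D' → D D''
  Add: D'' → ε
  Add: D'' → id

No remaining common prefixes — done.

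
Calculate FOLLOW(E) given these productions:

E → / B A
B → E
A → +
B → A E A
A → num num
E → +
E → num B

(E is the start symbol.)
E is the start symbol, so $ ∈ FOLLOW(E).
In B → E: E is at the end, add FOLLOW(B)
In B → A E A: E is followed by A, add FIRST(A) \ {ε} = { '+', 'num' }

The FOLLOW sets referred to above (computed the same way, to a fixed point):
  FOLLOW(B) = { $, '+', 'num' }

Taking the union: FOLLOW(E) = { $, '+', 'num' }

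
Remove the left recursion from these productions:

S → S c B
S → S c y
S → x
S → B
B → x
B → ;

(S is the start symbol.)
S is directly left-recursive. The standard transformation for
  A → A α₁ | ... | A α_m | β₁ | ... | β_n
is
  A  → β₁ A' | ... | β_n A'
  A' → α₁ A' | ... | α_m A' | ε

S → x becomes S → x S'
S → B becomes S → B S'
S → S c B becomes S' → c B S'
S → S c y becomes S' → c y S'
Add S' → ε

Productions for other non-terminals are unchanged:
  B → x
  B → ;

Resulting grammar:
S → x S'
S → B S'
S' → c B S'
S' → c y S'
S' → ε
B → x
B → ;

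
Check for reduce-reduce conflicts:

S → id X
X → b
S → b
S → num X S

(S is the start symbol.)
No reduce-reduce conflicts

Augment with S' → S and build the canonical LR(0) collection (I0 = CLOSURE({[S' → . S]}), then GOTO on every symbol after a dot until no new states appear). It has 9 states:
  I0: { [S → . b], [S → . id X], [S → . num X S], [S' → . S] }  — shift
  I1: { [S' → S .] }  — accept
  I2: { [S → b .] }  — reduce
  I3: { [S → id . X], [X → . b] }  — shift
  I4: { [S → num . X S], [X → . b] }  — shift
  I5: { [S → . b], [S → . id X], [S → . num X S], [S → num X . S] }  — shift
  I6: { [X → b .] }  — reduce
  I7: { [S → num X S .] }  — reduce
  I8: { [S → id X .] }  — reduce

No state contains more than one complete item.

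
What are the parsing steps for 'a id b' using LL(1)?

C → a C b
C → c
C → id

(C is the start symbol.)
Stack is shown with the top on the left.

Stack    Input     Action
-------------------------
C $      a id b $  output C → a C b
a C b $  a id b $  match 'a'
C b $    id b $    output C → id
id b $   id b $    match 'id'
b $      b $       match 'b'
$        $         accept

The string is accepted.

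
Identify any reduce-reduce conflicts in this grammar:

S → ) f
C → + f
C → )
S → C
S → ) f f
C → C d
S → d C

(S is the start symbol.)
A reduce-reduce conflict occurs when an LR(0) state has two complete items [A → α .] and [B → β .] — both call for a reduction, and with no lookahead the parser cannot choose between them.

Augment with S' → S and build the canonical LR(0) collection (I0 = CLOSURE({[S' → . S]}), then GOTO on every symbol after a dot until no new states appear). It has 12 states:
  I0: { [C → . )], [C → . + f], [C → . C d], [S → . ) f f], [S → . ) f], [S → . C], [S → . d C], [S' → . S] }  — shift
  I1: { [C → ) .], [S → ) . f f], [S → ) . f] }  — shift, reduce
  I2: { [C → + . f] }  — shift
  I3: { [C → C . d], [S → C .] }  — shift, reduce
  I4: { [S' → S .] }  — accept
  I5: { [C → . )], [C → . + f], [C → . C d], [S → d . C] }  — shift
  I6: { [C → ) .] }  — reduce
  I7: { [C → C . d], [S → d C .] }  — shift, reduce
  I8: { [C → C d .] }  — reduce
  I9: { [C → + f .] }  — reduce
  I10: { [S → ) f . f], [S → ) f .] }  — shift, reduce
  I11: { [S → ) f f .] }  — reduce

No state contains more than one complete item.

Answer: No reduce-reduce conflicts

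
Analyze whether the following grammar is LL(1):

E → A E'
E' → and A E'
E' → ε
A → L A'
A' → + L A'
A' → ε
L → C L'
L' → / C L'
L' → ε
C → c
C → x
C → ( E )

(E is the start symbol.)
Relevant sets:
  FOLLOW(E') = { $, ')' }
  FOLLOW(A') = { $, ')', 'and' }
  FOLLOW(L') = { $, ')', '+', 'and' }

For E':
  PREDICT(E' → and A E') = { 'and' }
  PREDICT(E' → ε) = { $, ')' }
For A':
  PREDICT(A' → '+' L A') = { '+' }
  PREDICT(A' → ε) = { $, ')', 'and' }
For L':
  PREDICT(L' → '/' C L') = { '/' }
  PREDICT(L' → ε) = { $, ')', '+', 'and' }
For C:
  PREDICT(C → c) = { 'c' }
  PREDICT(C → x) = { 'x' }
  PREDICT(C → '(' E ')') = { '(' }
E, A, L have a single production, so nothing to check there.

All predict sets are disjoint. The grammar IS LL(1).

Answer: Yes, the grammar is LL(1).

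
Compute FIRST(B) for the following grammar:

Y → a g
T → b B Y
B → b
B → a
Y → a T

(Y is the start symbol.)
{ 'a', 'b' }

To compute FIRST(B), examine every production with B on the left-hand side, reading each right-hand side left to right until a non-nullable symbol is reached.

From B → b:
  - b is a terminal: add 'b' and stop
From B → a:
  - a is a terminal: add 'a' and stop

Collecting: FIRST(B) = { 'a', 'b' }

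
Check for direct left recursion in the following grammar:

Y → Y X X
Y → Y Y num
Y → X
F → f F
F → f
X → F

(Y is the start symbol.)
Yes, Y is left-recursive

Direct left recursion occurs when N → N α for some non-terminal N (the right-hand side begins with the left-hand side itself).

Y → Y X X: LEFT RECURSIVE (starts with Y)
Y → Y Y num: LEFT RECURSIVE (starts with Y)
Y → X: starts with X
F → f F: starts with f
F → f: starts with f
X → F: starts with F

The grammar has direct left recursion on: Y.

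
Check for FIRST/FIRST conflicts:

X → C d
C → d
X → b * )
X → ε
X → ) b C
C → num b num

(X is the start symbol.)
FIRST sets of the non-terminals at (or reachable through a nullable prefix from) the front of some alternative:
  FIRST(C) = { 'd', 'num' }

Productions for X:
  X → C d: FIRST = { 'd', 'num' }
  X → b * ): FIRST = { 'b' }
  X → ε: FIRST = { ε }
  X → ) b C: FIRST = { ')' }
Productions for C:
  C → d: FIRST = { 'd' }
  C → num b num: FIRST = { 'num' }

All alternatives of each non-terminal have pairwise disjoint FIRST sets.

Answer: No FIRST/FIRST conflicts.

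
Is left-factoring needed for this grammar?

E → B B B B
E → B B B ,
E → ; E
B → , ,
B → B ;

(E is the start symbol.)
Left-factoring is needed when two productions for the same non-terminal
share a common prefix on the right-hand side.

Productions for E:
  E → B B B B
  E → B B B ,
  E → ; E
Productions for B:
  B → , ,
  B → B ;

Found common prefix 'B B B' in productions for E

Answer: Yes, E has productions with common prefix 'B B B'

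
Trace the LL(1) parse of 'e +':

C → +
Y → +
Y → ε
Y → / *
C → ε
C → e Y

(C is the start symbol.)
LL(1) parsing maintains a stack (initially the start symbol over $) and the input. At each step: if the stack top is a terminal, match it against the current input token; if it is a non-terminal N, replace it with the RHS of M[N, lookahead] (the unique production whose predict set contains the lookahead).

Stack is shown with the top on the left.

Stack  Input  Action
--------------------
C $    e + $  output C → e Y
e Y $  e + $  match 'e'
Y $    + $    output Y → +
+ $    + $    match '+'
$      $      accept

The string is accepted.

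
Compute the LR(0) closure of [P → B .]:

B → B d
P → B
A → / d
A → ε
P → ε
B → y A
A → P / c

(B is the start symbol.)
To compute CLOSURE, for each item [A → α.Bβ] where B is a non-terminal, add [B → .γ] for all productions B → γ; repeat for the newly added items until nothing changes.

Start with: [P → B .]
The dot is at the end, so nothing is added.

CLOSURE = { [P → B .] }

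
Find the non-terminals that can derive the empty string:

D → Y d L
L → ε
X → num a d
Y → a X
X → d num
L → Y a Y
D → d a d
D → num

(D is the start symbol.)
ε-productions: L → ε
So L is immediately nullable.
No further non-terminal can be added: every production for the remaining non-terminals contains a terminal or a non-nullable non-terminal.
Nullable = { 'L' }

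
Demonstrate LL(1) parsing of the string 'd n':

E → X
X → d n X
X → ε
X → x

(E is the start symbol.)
LL(1) parsing maintains a stack (initially the start symbol over $) and the input. At each step: if the stack top is a terminal, match it against the current input token; if it is a non-terminal N, replace it with the RHS of M[N, lookahead] (the unique production whose predict set contains the lookahead).

Stack is shown with the top on the left.

Stack    Input  Action
----------------------
E $      d n $  output E → X
X $      d n $  output X → d n X
d n X $  d n $  match 'd'
n X $    n $    match 'n'
X $      $      output X → ε
$        $      accept

The string is accepted.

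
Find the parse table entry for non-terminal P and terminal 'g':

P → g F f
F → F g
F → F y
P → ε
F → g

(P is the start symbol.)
P → g F f

To find M[P, 'g'], we find productions for P where 'g' is in the predict set (PREDICT(N → α) = (FIRST(α) \ {ε}) ∪ (FOLLOW(N) if α ⇒* ε)).

Relevant sets:
  FOLLOW(P) = { $ }

P → g F f: PREDICT = { 'g' }
  'g' is in predict set, so this production goes in M[P, 'g']
P → ε: PREDICT = { $ }

M[P, 'g'] = P → g F f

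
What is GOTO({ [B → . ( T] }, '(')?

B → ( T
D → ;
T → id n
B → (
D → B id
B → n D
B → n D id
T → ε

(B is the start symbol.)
GOTO(I, '(') = CLOSURE({ [A → αX.β] : [A → α.Xβ] ∈ I, X = '(' })

Items with dot before '(', with the dot advanced:
  [B → . ( T] → [B → ( . T]
Closure of the advanced items:
  [B → ( . T] has the dot before T: add [T → . id n], [T → .]

GOTO = { [B → ( . T], [T → . id n], [T → .] }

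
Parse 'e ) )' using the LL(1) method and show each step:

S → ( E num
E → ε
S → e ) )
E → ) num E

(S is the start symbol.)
LL(1) parsing maintains a stack (initially the start symbol over $) and the input. At each step: if the stack top is a terminal, match it against the current input token; if it is a non-terminal N, replace it with the RHS of M[N, lookahead] (the unique production whose predict set contains the lookahead).

Stack is shown with the top on the left.

Stack    Input    Action
------------------------
S $      e ) ) $  output S → e ) )
e ) ) $  e ) ) $  match 'e'
) ) $    ) ) $    match ')'
) $      ) $      match ')'
$        $        accept

The string is accepted.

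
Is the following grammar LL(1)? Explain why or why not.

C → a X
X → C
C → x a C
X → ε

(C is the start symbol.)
A grammar is LL(1) if for each non-terminal N with multiple productions, the predict sets of those productions are pairwise disjoint, where PREDICT(N → α) = (FIRST(α) \ {ε}) ∪ (FOLLOW(N) if α ⇒* ε).

Relevant sets:
  FIRST(C) = { 'a', 'x' }
  FOLLOW(X) = { $ }

For C:
  PREDICT(C → a X) = { 'a' }
  PREDICT(C → x a C) = { 'x' }
For X:
  PREDICT(X → C) = { 'a', 'x' }
  PREDICT(X → ε) = { $ }

All predict sets are disjoint. The grammar IS LL(1).

Answer: Yes, the grammar is LL(1).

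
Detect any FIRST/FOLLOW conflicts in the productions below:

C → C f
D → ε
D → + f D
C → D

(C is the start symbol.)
A FIRST/FOLLOW conflict occurs when a non-terminal N has a nullable alternative N → β (β ⇒* ε) and another alternative N → α with FIRST(α) ∩ FOLLOW(N) ≠ ∅: on such a lookahead the parser cannot decide between expanding α and letting N vanish via β.

Nullable non-terminals: C, D.
FIRST sets used below: FIRST(C) = { '+', 'f', ε }, FIRST(D) = { '+', ε }

C: nullable alternative(s) C → D; FOLLOW(C) = { $, 'f' }
  C → C f: FIRST \ {ε} = { '+', 'f' } — overlaps FOLLOW(C) on { 'f' }: CONFLICT
  C → D: FIRST \ {ε} = { '+' } — this is the only nullable alternative, skip

D: nullable alternative(s) D → ε; FOLLOW(D) = { $, 'f' }
  D → ε: FIRST \ {ε} = { } — this is the only nullable alternative, skip
  D → + f D: FIRST \ {ε} = { '+' } — disjoint from FOLLOW(D)

So the grammar has 1 FIRST/FOLLOW conflict (marked CONFLICT above).

Answer: Yes. C → C f with FOLLOW(C) on { 'f' }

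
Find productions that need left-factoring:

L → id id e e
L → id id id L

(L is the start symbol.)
Left-factoring is needed when two productions for the same non-terminal
share a common prefix on the right-hand side.

Productions for L:
  L → id id e e
  L → id id id L

Found common prefix 'id id' in productions for L

Answer: Yes, L has productions with common prefix 'id id'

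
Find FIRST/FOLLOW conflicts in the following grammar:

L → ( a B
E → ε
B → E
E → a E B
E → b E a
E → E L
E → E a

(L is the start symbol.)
Nullable non-terminals: B, E.
FIRST sets used below: FIRST(E) = { '(', 'a', 'b', ε }, FIRST(L) = { '(' }
B has a nullable alternative but only one production, so nothing to check.

E: nullable alternative(s) E → ε; FOLLOW(E) = { $, '(', 'a', 'b' }
  E → ε: FIRST \ {ε} = { } — this is the only nullable alternative, skip
  E → a E B: FIRST \ {ε} = { 'a' } — overlaps FOLLOW(E) on { 'a' }: CONFLICT
  E → b E a: FIRST \ {ε} = { 'b' } — overlaps FOLLOW(E) on { 'b' }: CONFLICT
  E → E L: FIRST \ {ε} = { '(', 'a', 'b' } — overlaps FOLLOW(E) on { '(', 'a', 'b' }: CONFLICT
  E → E a: FIRST \ {ε} = { '(', 'a', 'b' } — overlaps FOLLOW(E) on { '(', 'a', 'b' }: CONFLICT

L has no nullable alternative, so no FIRST/FOLLOW check is needed there.

So the grammar has 4 FIRST/FOLLOW conflicts (marked CONFLICT above).

Answer: Yes. E → a E B with FOLLOW(E) on { 'a' }; E → b E a with FOLLOW(E) on { 'b' }; E → E L with FOLLOW(E) on { '(', 'a', 'b' }; E → E a with FOLLOW(E) on { '(', 'a', 'b' }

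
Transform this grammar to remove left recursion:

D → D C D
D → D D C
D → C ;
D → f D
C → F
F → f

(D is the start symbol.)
D → C ; D'
D → f D D'
D' → C D D'
D' → D C D'
D' → ε
C → F
F → f

D is directly left-recursive. The standard transformation for
  A → A α₁ | ... | A α_m | β₁ | ... | β_n
is
  A  → β₁ A' | ... | β_n A'
  A' → α₁ A' | ... | α_m A' | ε

D → C ; becomes D → C ; D'
D → f D becomes D → f D D'
D → D C D becomes D' → C D D'
D → D D C becomes D' → D C D'
Add D' → ε

Productions for other non-terminals are unchanged:
  C → F
  F → f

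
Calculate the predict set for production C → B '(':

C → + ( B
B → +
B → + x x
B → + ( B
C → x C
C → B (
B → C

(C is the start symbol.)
{ '+', 'x' }

PREDICT(C → B '(') = (FIRST(RHS) \ {ε}) ∪ (FOLLOW(C) if ε ∈ FIRST(RHS), i.e. RHS ⇒* ε)
FIRST(B) = { '+', 'x' }
FIRST(B '(') = { '+', 'x' }
ε ∉ FIRST(B '('), so FOLLOW(C) is not added.
PREDICT(C → B '(') = { '+', 'x' }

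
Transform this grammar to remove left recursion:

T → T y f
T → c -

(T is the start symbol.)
T is directly left-recursive. The standard transformation for
  A → A α₁ | ... | A α_m | β₁ | ... | β_n
is
  A  → β₁ A' | ... | β_n A'
  A' → α₁ A' | ... | α_m A' | ε

T → c - becomes T → c - T'
T → T y f becomes T' → y f T'
Add T' → ε

Resulting grammar:
T → c - T'
T' → y f T'
T' → ε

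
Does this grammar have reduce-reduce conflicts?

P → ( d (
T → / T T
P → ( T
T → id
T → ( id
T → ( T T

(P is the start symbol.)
A reduce-reduce conflict occurs when an LR(0) state has two complete items [A → α .] and [B → β .] — both call for a reduction, and with no lookahead the parser cannot choose between them.

Augment with P' → P and build the canonical LR(0) collection (I0 = CLOSURE({[P' → . P]}), then GOTO on every symbol after a dot until no new states appear). It has 14 states:
  I0: { [P → . ( T], [P → . ( d (], [P' → . P] }  — shift
  I1: { [P → ( . T], [P → ( . d (], [T → . ( T T], [T → . ( id], [T → . / T T], [T → . id] }  — shift
  I2: { [P' → P .] }  — accept
  I3: { [T → ( . T T], [T → ( . id], [T → . ( T T], [T → . ( id], [T → . / T T], [T → . id] }  — shift
  I4: { [T → . ( T T], [T → . ( id], [T → . / T T], [T → . id], [T → / . T T] }  — shift
  I5: { [P → ( T .] }  — reduce
  I6: { [P → ( d . (] }  — shift
  I7: { [T → id .] }  — reduce
  I8: { [P → ( d ( .] }  — reduce
  I9: { [T → . ( T T], [T → . ( id], [T → . / T T], [T → . id], [T → / T . T] }  — shift
  I10: { [T → / T T .] }  — reduce
  I11: { [T → ( T . T], [T → . ( T T], [T → . ( id], [T → . / T T], [T → . id] }  — shift
  I12: { [T → ( id .], [T → id .] }  — 2 reduces
  I13: { [T → ( T T .] }  — reduce

I12 contains complete items [T → ( id .], [T → id .] — reduce-reduce conflict.

Answer: Yes — I12: [T → ( id .] vs [T → id .]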